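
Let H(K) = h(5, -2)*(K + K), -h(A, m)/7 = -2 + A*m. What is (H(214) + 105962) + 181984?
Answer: 323898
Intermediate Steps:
h(A, m) = 14 - 7*A*m (h(A, m) = -7*(-2 + A*m) = 14 - 7*A*m)
H(K) = 168*K (H(K) = (14 - 7*5*(-2))*(K + K) = (14 + 70)*(2*K) = 84*(2*K) = 168*K)
(H(214) + 105962) + 181984 = (168*214 + 105962) + 181984 = (35952 + 105962) + 181984 = 141914 + 181984 = 323898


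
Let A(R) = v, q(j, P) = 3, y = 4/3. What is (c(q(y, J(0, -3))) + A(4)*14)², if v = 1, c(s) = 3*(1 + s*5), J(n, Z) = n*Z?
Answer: 3844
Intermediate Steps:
J(n, Z) = Z*n
y = 4/3 (y = 4*(⅓) = 4/3 ≈ 1.3333)
c(s) = 3 + 15*s (c(s) = 3*(1 + 5*s) = 3 + 15*s)
A(R) = 1
(c(q(y, J(0, -3))) + A(4)*14)² = ((3 + 15*3) + 1*14)² = ((3 + 45) + 14)² = (48 + 14)² = 62² = 3844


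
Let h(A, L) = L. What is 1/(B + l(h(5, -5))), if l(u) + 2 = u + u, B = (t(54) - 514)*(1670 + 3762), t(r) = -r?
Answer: -1/3085388 ≈ -3.2411e-7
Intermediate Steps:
B = -3085376 (B = (-1*54 - 514)*(1670 + 3762) = (-54 - 514)*5432 = -568*5432 = -3085376)
l(u) = -2 + 2*u (l(u) = -2 + (u + u) = -2 + 2*u)
1/(B + l(h(5, -5))) = 1/(-3085376 + (-2 + 2*(-5))) = 1/(-3085376 + (-2 - 10)) = 1/(-3085376 - 12) = 1/(-3085388) = -1/3085388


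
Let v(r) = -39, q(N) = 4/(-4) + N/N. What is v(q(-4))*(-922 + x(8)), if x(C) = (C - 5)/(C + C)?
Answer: 575211/16 ≈ 35951.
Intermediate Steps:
x(C) = (-5 + C)/(2*C) (x(C) = (-5 + C)/((2*C)) = (-5 + C)*(1/(2*C)) = (-5 + C)/(2*C))
q(N) = 0 (q(N) = 4*(-1/4) + 1 = -1 + 1 = 0)
v(q(-4))*(-922 + x(8)) = -39*(-922 + (1/2)*(-5 + 8)/8) = -39*(-922 + (1/2)*(1/8)*3) = -39*(-922 + 3/16) = -39*(-14749/16) = 575211/16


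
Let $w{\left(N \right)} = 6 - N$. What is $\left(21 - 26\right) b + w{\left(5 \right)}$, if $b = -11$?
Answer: $56$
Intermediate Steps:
$\left(21 - 26\right) b + w{\left(5 \right)} = \left(21 - 26\right) \left(-11\right) + \left(6 - 5\right) = \left(-5\right) \left(-11\right) + 1 = 55 + 1 = 56$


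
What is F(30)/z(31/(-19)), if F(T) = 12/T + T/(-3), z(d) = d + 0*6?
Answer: 912/155 ≈ 5.8839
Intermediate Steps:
z(d) = d (z(d) = d + 0 = d)
F(T) = 12/T - T/3 (F(T) = 12/T + T*(-⅓) = 12/T - T/3)
F(30)/z(31/(-19)) = (12/30 - ⅓*30)/((31/(-19))) = (12*(1/30) - 10)/((31*(-1/19))) = (⅖ - 10)/(-31/19) = -48/5*(-19/31) = 912/155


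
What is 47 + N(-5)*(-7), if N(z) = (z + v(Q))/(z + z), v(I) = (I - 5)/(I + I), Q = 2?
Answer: 1719/40 ≈ 42.975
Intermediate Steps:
v(I) = (-5 + I)/(2*I) (v(I) = (-5 + I)/((2*I)) = (-5 + I)*(1/(2*I)) = (-5 + I)/(2*I))
N(z) = (-¾ + z)/(2*z) (N(z) = (z + (½)*(-5 + 2)/2)/(z + z) = (z + (½)*(½)*(-3))/((2*z)) = (z - ¾)*(1/(2*z)) = (-¾ + z)*(1/(2*z)) = (-¾ + z)/(2*z))
47 + N(-5)*(-7) = 47 + ((⅛)*(-3 + 4*(-5))/(-5))*(-7) = 47 + ((⅛)*(-⅕)*(-3 - 20))*(-7) = 47 + ((⅛)*(-⅕)*(-23))*(-7) = 47 + (23/40)*(-7) = 47 - 161/40 = 1719/40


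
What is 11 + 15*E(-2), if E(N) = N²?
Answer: 71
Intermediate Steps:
11 + 15*E(-2) = 11 + 15*(-2)² = 11 + 15*4 = 11 + 60 = 71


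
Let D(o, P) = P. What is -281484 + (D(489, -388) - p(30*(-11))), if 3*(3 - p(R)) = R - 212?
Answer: -846167/3 ≈ -2.8206e+5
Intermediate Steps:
p(R) = 221/3 - R/3 (p(R) = 3 - (R - 212)/3 = 3 - (-212 + R)/3 = 3 + (212/3 - R/3) = 221/3 - R/3)
-281484 + (D(489, -388) - p(30*(-11))) = -281484 + (-388 - (221/3 - 10*(-11))) = -281484 + (-388 - (221/3 - ⅓*(-330))) = -281484 + (-388 - (221/3 + 110)) = -281484 + (-388 - 1*551/3) = -281484 + (-388 - 551/3) = -281484 - 1715/3 = -846167/3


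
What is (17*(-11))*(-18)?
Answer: 3366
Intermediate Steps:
(17*(-11))*(-18) = -187*(-18) = 3366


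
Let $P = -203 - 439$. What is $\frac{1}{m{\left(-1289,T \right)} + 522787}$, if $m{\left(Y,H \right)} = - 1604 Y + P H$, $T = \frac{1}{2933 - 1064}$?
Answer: $\frac{623}{1613783475} \approx 3.8605 \cdot 10^{-7}$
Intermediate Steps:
$P = -642$ ($P = -203 - 439 = -642$)
$T = \frac{1}{1869} \approx 0.00053505$
$m{\left(Y,H \right)} = - 1604 Y - 642 H$
$\frac{1}{m{\left(-1289,T \right)} + 522787} = \frac{1}{\left(\left(-1604\right) \left(-1289\right) - \frac{214}{623}\right) + 522787} = \frac{1}{\left(2067556 - \frac{214}{623}\right) + 522787} = \frac{1}{\frac{1288087174}{623} + 522787} = \frac{1}{\frac{1613783475}{623}} = \frac{623}{1613783475}$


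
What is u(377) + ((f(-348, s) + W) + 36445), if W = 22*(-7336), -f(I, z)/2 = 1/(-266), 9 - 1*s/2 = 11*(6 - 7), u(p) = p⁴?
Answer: 2686670183303/133 ≈ 2.0201e+10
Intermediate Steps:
s = 40 (s = 18 - 22*(6 - 7) = 18 - 22*(-1) = 18 - 2*(-11) = 18 + 22 = 40)
f(I, z) = 1/133 (f(I, z) = -2/(-266) = -2*(-1/266) = 1/133)
W = -161392
u(377) + ((f(-348, s) + W) + 36445) = 377⁴ + ((1/133 - 161392) + 36445) = 20200652641 + (-21465135/133 + 36445) = 20200652641 - 16617950/133 = 2686670183303/133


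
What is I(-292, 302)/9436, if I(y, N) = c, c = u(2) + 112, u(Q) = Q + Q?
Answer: 29/2359 ≈ 0.012293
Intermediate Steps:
u(Q) = 2*Q
c = 116 (c = 2*2 + 112 = 4 + 112 = 116)
I(y, N) = 116
I(-292, 302)/9436 = 116/9436 = 116*(1/9436) = 29/2359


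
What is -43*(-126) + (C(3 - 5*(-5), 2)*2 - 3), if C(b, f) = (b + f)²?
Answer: 7215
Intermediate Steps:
-43*(-126) + (C(3 - 5*(-5), 2)*2 - 3) = -43*(-126) + (((3 - 5*(-5)) + 2)²*2 - 3) = 5418 + (((3 + 25) + 2)²*2 - 3) = 5418 + ((28 + 2)²*2 - 3) = 5418 + (30²*2 - 3) = 5418 + (900*2 - 3) = 5418 + (1800 - 3) = 5418 + 1797 = 7215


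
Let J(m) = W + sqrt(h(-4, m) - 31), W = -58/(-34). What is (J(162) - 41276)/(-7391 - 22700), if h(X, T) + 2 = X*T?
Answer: 701663/511547 - I*sqrt(681)/30091 ≈ 1.3716 - 0.00086724*I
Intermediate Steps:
h(X, T) = -2 + T*X (h(X, T) = -2 + X*T = -2 + T*X)
W = 29/17 (W = -58*(-1/34) = 29/17 ≈ 1.7059)
J(m) = 29/17 + sqrt(-33 - 4*m) (J(m) = 29/17 + sqrt((-2 + m*(-4)) - 31) = 29/17 + sqrt((-2 - 4*m) - 31) = 29/17 + sqrt(-33 - 4*m))
(J(162) - 41276)/(-7391 - 22700) = ((29/17 + sqrt(-33 - 4*162)) - 41276)/(-7391 - 22700) = ((29/17 + sqrt(-33 - 648)) - 41276)/(-30091) = ((29/17 + sqrt(-681)) - 41276)*(-1/30091) = ((29/17 + I*sqrt(681)) - 41276)*(-1/30091) = (-701663/17 + I*sqrt(681))*(-1/30091) = 701663/511547 - I*sqrt(681)/30091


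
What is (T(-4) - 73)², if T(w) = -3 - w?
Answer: 5184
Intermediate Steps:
(T(-4) - 73)² = ((-3 - 1*(-4)) - 73)² = ((-3 + 4) - 73)² = (1 - 73)² = (-72)² = 5184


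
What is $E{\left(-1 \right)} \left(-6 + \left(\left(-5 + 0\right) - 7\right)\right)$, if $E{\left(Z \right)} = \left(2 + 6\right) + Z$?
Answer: $-126$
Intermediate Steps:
$E{\left(Z \right)} = 8 + Z$
$E{\left(-1 \right)} \left(-6 + \left(\left(-5 + 0\right) - 7\right)\right) = \left(8 - 1\right) \left(-6 + \left(\left(-5 + 0\right) - 7\right)\right) = 7 \left(-6 - 12\right) = 7 \left(-18\right) = -126$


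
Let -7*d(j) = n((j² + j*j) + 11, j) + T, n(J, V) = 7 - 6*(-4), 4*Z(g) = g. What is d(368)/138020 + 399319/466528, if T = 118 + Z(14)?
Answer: 19286345657/22536568096 ≈ 0.85578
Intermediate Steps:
Z(g) = g/4
T = 243/2 (T = 118 + (¼)*14 = 118 + 7/2 = 243/2 ≈ 121.50)
n(J, V) = 31 (n(J, V) = 7 - 1*(-24) = 7 + 24 = 31)
d(j) = -305/14 (d(j) = -(31 + 243/2)/7 = -⅐*305/2 = -305/14)
d(368)/138020 + 399319/466528 = -305/14/138020 + 399319/466528 = -305/14*1/138020 + 399319*(1/466528) = -61/386456 + 399319/466528 = 19286345657/22536568096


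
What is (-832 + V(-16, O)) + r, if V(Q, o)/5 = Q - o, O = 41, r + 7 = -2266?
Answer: -3390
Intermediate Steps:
r = -2273 (r = -7 - 2266 = -2273)
V(Q, o) = -5*o + 5*Q (V(Q, o) = 5*(Q - o) = -5*o + 5*Q)
(-832 + V(-16, O)) + r = (-832 + (-5*41 + 5*(-16))) - 2273 = (-832 + (-205 - 80)) - 2273 = (-832 - 285) - 2273 = -1117 - 2273 = -3390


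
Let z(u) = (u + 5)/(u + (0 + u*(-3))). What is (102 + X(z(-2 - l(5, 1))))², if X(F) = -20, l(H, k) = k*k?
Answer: 6724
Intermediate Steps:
l(H, k) = k²
z(u) = -(5 + u)/(2*u) (z(u) = (5 + u)/(u + (0 - 3*u)) = (5 + u)/(u - 3*u) = (5 + u)/((-2*u)) = (5 + u)*(-1/(2*u)) = -(5 + u)/(2*u))
(102 + X(z(-2 - l(5, 1))))² = (102 - 20)² = 82² = 6724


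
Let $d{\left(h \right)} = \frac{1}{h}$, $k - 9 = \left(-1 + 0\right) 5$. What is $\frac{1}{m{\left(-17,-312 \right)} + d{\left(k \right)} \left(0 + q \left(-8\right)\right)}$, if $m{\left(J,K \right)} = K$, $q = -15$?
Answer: $- \frac{1}{282} \approx -0.0035461$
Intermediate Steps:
$k = 4$ ($k = 9 + \left(-1 + 0\right) 5 = 9 - 5 = 4$)
$\frac{1}{m{\left(-17,-312 \right)} + d{\left(k \right)} \left(0 + q \left(-8\right)\right)} = \frac{1}{-312 + \frac{0 - -120}{4}} = \frac{1}{-312 + \frac{0 + 120}{4}} = \frac{1}{-312 + \frac{1}{4} \cdot 120} = \frac{1}{-312 + 30} = \frac{1}{-282} = - \frac{1}{282}$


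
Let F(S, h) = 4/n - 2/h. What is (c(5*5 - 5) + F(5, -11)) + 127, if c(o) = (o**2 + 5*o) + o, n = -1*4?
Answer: 7108/11 ≈ 646.18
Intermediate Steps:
n = -4
F(S, h) = -1 - 2/h (F(S, h) = 4/(-4) - 2/h = 4*(-1/4) - 2/h = -1 - 2/h)
c(o) = o**2 + 6*o
(c(5*5 - 5) + F(5, -11)) + 127 = ((5*5 - 5)*(6 + (5*5 - 5)) + (-2 - 1*(-11))/(-11)) + 127 = ((25 - 5)*(6 + (25 - 5)) - (-2 + 11)/11) + 127 = (20*(6 + 20) - 1/11*9) + 127 = (20*26 - 9/11) + 127 = (520 - 9/11) + 127 = 5711/11 + 127 = 7108/11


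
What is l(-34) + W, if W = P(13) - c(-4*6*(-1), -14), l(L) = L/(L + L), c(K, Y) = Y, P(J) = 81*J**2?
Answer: 27407/2 ≈ 13704.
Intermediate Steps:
l(L) = 1/2 (l(L) = L/((2*L)) = L*(1/(2*L)) = 1/2)
W = 13703 (W = 81*13**2 - 1*(-14) = 81*169 + 14 = 13689 + 14 = 13703)
l(-34) + W = 1/2 + 13703 = 27407/2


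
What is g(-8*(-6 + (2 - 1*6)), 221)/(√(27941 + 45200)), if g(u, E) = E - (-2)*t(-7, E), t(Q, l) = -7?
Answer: 207*√73141/73141 ≈ 0.76540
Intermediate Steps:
g(u, E) = -14 + E (g(u, E) = E - (-2)*(-7) = E - 1*14 = E - 14 = -14 + E)
g(-8*(-6 + (2 - 1*6)), 221)/(√(27941 + 45200)) = (-14 + 221)/(√(27941 + 45200)) = 207/(√73141) = 207*(√73141/73141) = 207*√73141/73141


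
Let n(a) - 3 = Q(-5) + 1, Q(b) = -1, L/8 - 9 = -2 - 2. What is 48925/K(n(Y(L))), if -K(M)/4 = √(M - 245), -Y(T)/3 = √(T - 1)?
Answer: 48925*I*√2/88 ≈ 786.25*I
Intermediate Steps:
L = 40 (L = 72 + 8*(-2 - 2) = 72 + 8*(-4) = 72 - 32 = 40)
Y(T) = -3*√(-1 + T) (Y(T) = -3*√(T - 1) = -3*√(-1 + T))
n(a) = 3 (n(a) = 3 + (-1 + 1) = 3 + 0 = 3)
K(M) = -4*√(-245 + M) (K(M) = -4*√(M - 245) = -4*√(-245 + M))
48925/K(n(Y(L))) = 48925/((-4*√(-245 + 3))) = 48925/((-44*I*√2)) = 48925*(I*√2/88) = 48925*I*√2/88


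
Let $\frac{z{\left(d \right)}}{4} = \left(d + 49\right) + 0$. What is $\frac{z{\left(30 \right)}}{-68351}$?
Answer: $- \frac{316}{68351} \approx -0.0046232$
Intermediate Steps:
$z{\left(d \right)} = 196 + 4 d$ ($z{\left(d \right)} = 4 \left(\left(d + 49\right) + 0\right) = 4 \left(\left(49 + d\right) + 0\right) = 4 \left(49 + d\right) = 196 + 4 d$)
$\frac{z{\left(30 \right)}}{-68351} = \frac{196 + 4 \cdot 30}{-68351} = \left(196 + 120\right) \left(- \frac{1}{68351}\right) = 316 \left(- \frac{1}{68351}\right) = - \frac{316}{68351}$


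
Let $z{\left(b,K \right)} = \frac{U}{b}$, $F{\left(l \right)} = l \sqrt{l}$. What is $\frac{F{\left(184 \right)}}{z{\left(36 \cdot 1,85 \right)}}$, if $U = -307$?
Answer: $- \frac{13248 \sqrt{46}}{307} \approx -292.68$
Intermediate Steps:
$F{\left(l \right)} = l^{\frac{3}{2}}$
$z{\left(b,K \right)} = - \frac{307}{b}$
$\frac{F{\left(184 \right)}}{z{\left(36 \cdot 1,85 \right)}} = \frac{184^{\frac{3}{2}}}{\left(-307\right) \frac{1}{36 \cdot 1}} = \frac{368 \sqrt{46}}{\left(-307\right) \frac{1}{36}} = \frac{368 \sqrt{46}}{- \frac{307}{36}} = 368 \sqrt{46} \left(- \frac{36}{307}\right) = - \frac{13248 \sqrt{46}}{307}$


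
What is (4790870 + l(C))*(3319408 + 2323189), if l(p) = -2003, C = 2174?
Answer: 27021646567599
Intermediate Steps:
(4790870 + l(C))*(3319408 + 2323189) = (4790870 - 2003)*(3319408 + 2323189) = 4788867*5642597 = 27021646567599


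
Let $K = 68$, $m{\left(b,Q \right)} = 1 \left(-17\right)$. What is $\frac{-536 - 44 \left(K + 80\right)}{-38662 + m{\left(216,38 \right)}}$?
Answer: $\frac{7048}{38679} \approx 0.18222$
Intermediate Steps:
$m{\left(b,Q \right)} = -17$
$\frac{-536 - 44 \left(K + 80\right)}{-38662 + m{\left(216,38 \right)}} = \frac{-536 - 44 \left(68 + 80\right)}{-38662 - 17} = \frac{-536 - 6512}{-38679} = \left(-536 - 6512\right) \left(- \frac{1}{38679}\right) = \left(-7048\right) \left(- \frac{1}{38679}\right) = \frac{7048}{38679}$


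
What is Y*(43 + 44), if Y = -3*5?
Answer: -1305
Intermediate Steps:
Y = -15
Y*(43 + 44) = -15*(43 + 44) = -15*87 = -1305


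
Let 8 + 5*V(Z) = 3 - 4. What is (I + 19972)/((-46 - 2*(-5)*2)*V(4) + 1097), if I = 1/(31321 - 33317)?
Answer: 28474365/1630732 ≈ 17.461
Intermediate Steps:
V(Z) = -9/5 (V(Z) = -8/5 + (3 - 4)/5 = -8/5 + (1/5)*(-1) = -8/5 - 1/5 = -9/5)
I = -1/1996 (I = 1/(-1996) = -1/1996 ≈ -0.00050100)
(I + 19972)/((-46 - 2*(-5)*2)*V(4) + 1097) = (-1/1996 + 19972)/((-46 - 2*(-5)*2)*(-9/5) + 1097) = 39864111/(1996*((-46 + 10*2)*(-9/5) + 1097)) = 39864111/(1996*((-46 + 20)*(-9/5) + 1097)) = 39864111/(1996*(-26*(-9/5) + 1097)) = 39864111/(1996*(234/5 + 1097)) = 39864111/(1996*(5719/5)) = (39864111/1996)*(5/5719) = 28474365/1630732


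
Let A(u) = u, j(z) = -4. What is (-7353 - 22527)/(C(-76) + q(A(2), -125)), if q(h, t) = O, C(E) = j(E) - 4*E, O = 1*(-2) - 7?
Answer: -9960/97 ≈ -102.68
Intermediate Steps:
O = -9 (O = -2 - 7 = -9)
C(E) = -4 - 4*E
q(h, t) = -9
(-7353 - 22527)/(C(-76) + q(A(2), -125)) = (-7353 - 22527)/((-4 - 4*(-76)) - 9) = -29880/((-4 + 304) - 9) = -29880/(300 - 9) = -29880/291 = -29880*1/291 = -9960/97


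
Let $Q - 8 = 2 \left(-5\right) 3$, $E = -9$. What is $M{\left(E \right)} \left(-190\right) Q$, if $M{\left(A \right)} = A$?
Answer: $-37620$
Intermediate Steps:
$Q = -22$ ($Q = 8 + 2 \left(-5\right) 3 = 8 - 30 = -22$)
$M{\left(E \right)} \left(-190\right) Q = \left(-9\right) \left(-190\right) \left(-22\right) = 1710 \left(-22\right) = -37620$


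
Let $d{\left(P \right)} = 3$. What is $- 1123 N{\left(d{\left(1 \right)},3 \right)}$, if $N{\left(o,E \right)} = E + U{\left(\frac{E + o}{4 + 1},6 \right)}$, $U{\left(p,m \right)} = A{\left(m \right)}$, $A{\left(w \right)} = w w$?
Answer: $-43797$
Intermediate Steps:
$A{\left(w \right)} = w^{2}$
$U{\left(p,m \right)} = m^{2}$
$N{\left(o,E \right)} = 36 + E$ ($N{\left(o,E \right)} = E + 6^{2} = E + 36 = 36 + E$)
$- 1123 N{\left(d{\left(1 \right)},3 \right)} = - 1123 \left(36 + 3\right) = \left(-1123\right) 39 = -43797$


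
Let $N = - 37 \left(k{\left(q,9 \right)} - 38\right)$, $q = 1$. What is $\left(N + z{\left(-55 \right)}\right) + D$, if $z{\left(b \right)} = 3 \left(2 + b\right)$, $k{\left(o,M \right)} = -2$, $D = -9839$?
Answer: $-8518$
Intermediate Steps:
$N = 1480$ ($N = - 37 \left(-2 - 38\right) = \left(-37\right) \left(-40\right) = 1480$)
$z{\left(b \right)} = 6 + 3 b$
$\left(N + z{\left(-55 \right)}\right) + D = \left(1480 + \left(6 + 3 \left(-55\right)\right)\right) - 9839 = \left(1480 + \left(6 - 165\right)\right) - 9839 = \left(1480 - 159\right) - 9839 = 1321 - 9839 = -8518$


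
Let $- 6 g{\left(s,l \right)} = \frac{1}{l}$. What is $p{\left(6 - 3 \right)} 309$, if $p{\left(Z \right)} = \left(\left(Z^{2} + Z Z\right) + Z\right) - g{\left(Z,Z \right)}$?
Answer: $\frac{39037}{6} \approx 6506.2$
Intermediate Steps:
$g{\left(s,l \right)} = - \frac{1}{6 l}$
$p{\left(Z \right)} = Z + 2 Z^{2} + \frac{1}{6 Z}$ ($p{\left(Z \right)} = \left(\left(Z^{2} + Z Z\right) + Z\right) - - \frac{1}{6 Z} = \left(\left(Z^{2} + Z^{2}\right) + Z\right) + \frac{1}{6 Z} = \left(2 Z^{2} + Z\right) + \frac{1}{6 Z} = \left(Z + 2 Z^{2}\right) + \frac{1}{6 Z} = Z + 2 Z^{2} + \frac{1}{6 Z}$)
$p{\left(6 - 3 \right)} 309 = \left(\left(6 - 3\right) + 2 \left(6 - 3\right)^{2} + \frac{1}{6 \left(6 - 3\right)}\right) 309 = \left(3 + 2 \cdot 3^{2} + \frac{1}{6 \cdot 3}\right) 309 = \left(3 + 2 \cdot 9 + \frac{1}{6} \cdot \frac{1}{3}\right) 309 = \left(3 + 18 + \frac{1}{18}\right) 309 = \frac{379}{18} \cdot 309 = \frac{39037}{6}$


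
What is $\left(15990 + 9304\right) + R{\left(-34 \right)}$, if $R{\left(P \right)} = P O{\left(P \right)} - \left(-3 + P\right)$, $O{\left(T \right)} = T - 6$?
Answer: $26691$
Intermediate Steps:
$O{\left(T \right)} = -6 + T$ ($O{\left(T \right)} = T - 6 = -6 + T$)
$R{\left(P \right)} = 3 - P + P \left(-6 + P\right)$ ($R{\left(P \right)} = P \left(-6 + P\right) - \left(-3 + P\right) = 3 - P + P \left(-6 + P\right)$)
$\left(15990 + 9304\right) + R{\left(-34 \right)} = \left(15990 + 9304\right) - \left(-37 + 34 \left(-6 - 34\right)\right) = 25294 + \left(3 + 34 - -1360\right) = 25294 + \left(3 + 34 + 1360\right) = 25294 + 1397 = 26691$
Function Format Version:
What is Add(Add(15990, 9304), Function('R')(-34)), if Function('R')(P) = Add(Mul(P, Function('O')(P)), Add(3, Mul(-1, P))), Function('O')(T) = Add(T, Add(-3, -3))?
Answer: 26691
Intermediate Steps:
Function('O')(T) = Add(-6, T) (Function('O')(T) = Add(T, -6) = Add(-6, T))
Function('R')(P) = Add(3, Mul(-1, P), Mul(P, Add(-6, P))) (Function('R')(P) = Add(Mul(P, Add(-6, P)), Add(3, Mul(-1, P))) = Add(3, Mul(-1, P), Mul(P, Add(-6, P))))
Add(Add(15990, 9304), Function('R')(-34)) = Add(Add(15990, 9304), Add(3, Mul(-1, -34), Mul(-34, Add(-6, -34)))) = Add(25294, Add(3, 34, Mul(-34, -40))) = Add(25294, Add(3, 34, 1360)) = Add(25294, 1397) = 26691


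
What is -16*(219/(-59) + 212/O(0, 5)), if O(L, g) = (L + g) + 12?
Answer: -140560/1003 ≈ -140.14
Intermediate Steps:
O(L, g) = 12 + L + g
-16*(219/(-59) + 212/O(0, 5)) = -16*(219/(-59) + 212/(12 + 0 + 5)) = -16*(219*(-1/59) + 212/17) = -16*(-219/59 + 212*(1/17)) = -16*(-219/59 + 212/17) = -16*8785/1003 = -140560/1003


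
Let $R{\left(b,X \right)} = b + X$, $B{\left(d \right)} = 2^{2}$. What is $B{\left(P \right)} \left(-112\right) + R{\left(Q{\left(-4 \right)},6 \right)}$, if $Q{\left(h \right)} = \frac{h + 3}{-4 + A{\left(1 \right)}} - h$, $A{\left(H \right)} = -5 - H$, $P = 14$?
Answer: $- \frac{4379}{10} \approx -437.9$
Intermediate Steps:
$B{\left(d \right)} = 4$
$Q{\left(h \right)} = - \frac{3}{10} - \frac{11 h}{10}$ ($Q{\left(h \right)} = \frac{h + 3}{-4 - 6} - h = \frac{3 + h}{-4 - 6} - h = \frac{3 + h}{-10} - h = \left(3 + h\right) \left(- \frac{1}{10}\right) - h = \left(- \frac{3}{10} - \frac{h}{10}\right) - h = - \frac{3}{10} - \frac{11 h}{10}$)
$R{\left(b,X \right)} = X + b$
$B{\left(P \right)} \left(-112\right) + R{\left(Q{\left(-4 \right)},6 \right)} = 4 \left(-112\right) + \left(6 - - \frac{41}{10}\right) = -448 + \left(6 + \left(- \frac{3}{10} + \frac{22}{5}\right)\right) = -448 + \left(6 + \frac{41}{10}\right) = -448 + \frac{101}{10} = - \frac{4379}{10}$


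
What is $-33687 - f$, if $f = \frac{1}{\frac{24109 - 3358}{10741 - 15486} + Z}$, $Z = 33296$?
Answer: $- \frac{5321493926048}{157968769} \approx -33687.0$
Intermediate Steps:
$f = \frac{4745}{157968769}$ ($f = \frac{1}{\frac{24109 - 3358}{10741 - 15486} + 33296} = \frac{1}{\frac{20751}{-4745} + 33296} = \frac{1}{20751 \left(- \frac{1}{4745}\right) + 33296} = \frac{1}{- \frac{20751}{4745} + 33296} = \frac{1}{\frac{157968769}{4745}} = \frac{4745}{157968769} \approx 3.0038 \cdot 10^{-5}$)
$-33687 - f = -33687 - \frac{4745}{157968769} = - \frac{5321493926048}{157968769}$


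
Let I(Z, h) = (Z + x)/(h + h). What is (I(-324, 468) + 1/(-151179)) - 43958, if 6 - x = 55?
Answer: -2073423059285/47167848 ≈ -43958.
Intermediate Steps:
x = -49 (x = 6 - 1*55 = 6 - 55 = -49)
I(Z, h) = (-49 + Z)/(2*h) (I(Z, h) = (Z - 49)/(h + h) = (-49 + Z)/((2*h)) = (-49 + Z)*(1/(2*h)) = (-49 + Z)/(2*h))
(I(-324, 468) + 1/(-151179)) - 43958 = ((1/2)*(-49 - 324)/468 + 1/(-151179)) - 43958 = ((1/2)*(1/468)*(-373) - 1/151179) - 43958 = (-373/936 - 1/151179) - 43958 = -18796901/47167848 - 43958 = -2073423059285/47167848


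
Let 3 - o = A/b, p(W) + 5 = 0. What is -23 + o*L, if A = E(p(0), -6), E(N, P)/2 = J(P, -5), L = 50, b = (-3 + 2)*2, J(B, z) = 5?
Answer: 377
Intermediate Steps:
p(W) = -5 (p(W) = -5 + 0 = -5)
b = -2 (b = -1*2 = -2)
E(N, P) = 10 (E(N, P) = 2*5 = 10)
A = 10
o = 8 (o = 3 - 10/(-2) = 3 - 10*(-1)/2 = 3 - 1*(-5) = 3 + 5 = 8)
-23 + o*L = -23 + 8*50 = -23 + 400 = 377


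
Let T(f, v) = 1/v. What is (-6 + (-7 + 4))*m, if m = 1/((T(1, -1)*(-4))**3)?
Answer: -9/64 ≈ -0.14063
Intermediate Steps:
m = 1/64 (m = 1/((-4/(-1))**3) = 1/((-1*(-4))**3) = 1/(4**3) = 1/64 ≈ 0.015625)
(-6 + (-7 + 4))*m = (-6 + (-7 + 4))*(1/64) = (-6 - 3)*(1/64) = -9*1/64 = -9/64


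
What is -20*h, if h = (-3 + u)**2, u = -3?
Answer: -720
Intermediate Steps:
h = 36 (h = (-3 - 3)**2 = (-6)**2 = 36)
-20*h = -20*36 = -720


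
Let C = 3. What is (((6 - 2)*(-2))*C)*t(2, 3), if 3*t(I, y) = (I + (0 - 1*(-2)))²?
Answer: -128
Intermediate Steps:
t(I, y) = (2 + I)²/3 (t(I, y) = (I + (0 - 1*(-2)))²/3 = (I + (0 + 2))²/3 = (I + 2)²/3 = (2 + I)²/3)
(((6 - 2)*(-2))*C)*t(2, 3) = (((6 - 2)*(-2))*3)*((2 + 2)²/3) = ((4*(-2))*3)*((⅓)*4²) = (-8*3)*((⅓)*16) = -24*16/3 = -128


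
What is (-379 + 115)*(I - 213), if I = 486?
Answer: -72072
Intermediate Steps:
(-379 + 115)*(I - 213) = (-379 + 115)*(486 - 213) = -264*273 = -72072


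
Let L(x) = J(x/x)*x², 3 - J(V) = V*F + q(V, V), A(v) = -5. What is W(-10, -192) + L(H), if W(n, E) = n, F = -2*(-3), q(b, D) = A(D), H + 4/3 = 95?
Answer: 157832/9 ≈ 17537.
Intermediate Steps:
H = 281/3 (H = -4/3 + 95 = 281/3 ≈ 93.667)
q(b, D) = -5
F = 6
J(V) = 8 - 6*V (J(V) = 3 - (V*6 - 5) = 3 - (6*V - 5) = 3 - (-5 + 6*V) = 3 + (5 - 6*V) = 8 - 6*V)
L(x) = 2*x² (L(x) = (8 - 6*x/x)*x² = (8 - 6*1)*x² = (8 - 6)*x² = 2*x²)
W(-10, -192) + L(H) = -10 + 2*(281/3)² = -10 + 2*(78961/9) = -10 + 157922/9 = 157832/9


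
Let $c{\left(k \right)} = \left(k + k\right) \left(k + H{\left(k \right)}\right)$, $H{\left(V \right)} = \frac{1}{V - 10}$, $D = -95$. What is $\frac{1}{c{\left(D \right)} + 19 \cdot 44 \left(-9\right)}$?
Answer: $\frac{21}{221084} \approx 9.4987 \cdot 10^{-5}$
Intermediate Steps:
$H{\left(V \right)} = \frac{1}{-10 + V}$
$c{\left(k \right)} = 2 k \left(k + \frac{1}{-10 + k}\right)$ ($c{\left(k \right)} = \left(k + k\right) \left(k + \frac{1}{-10 + k}\right) = 2 k \left(k + \frac{1}{-10 + k}\right)$)
$\frac{1}{c{\left(D \right)} + 19 \cdot 44 \left(-9\right)} = \frac{1}{2 \left(-95\right) \frac{1}{-10 - 95} \left(1 - 95 \left(-10 - 95\right)\right) + 19 \cdot 44 \left(-9\right)} = \frac{1}{2 \left(-95\right) \frac{1}{-105} \left(1 - -9975\right) + 836 \left(-9\right)} = \frac{1}{2 \left(-95\right) \left(- \frac{1}{105}\right) \left(1 + 9975\right) - 7524} = \frac{1}{2 \left(-95\right) \left(- \frac{1}{105}\right) 9976 - 7524} = \frac{1}{\frac{379088}{21} - 7524} = \frac{1}{\frac{221084}{21}} = \frac{21}{221084}$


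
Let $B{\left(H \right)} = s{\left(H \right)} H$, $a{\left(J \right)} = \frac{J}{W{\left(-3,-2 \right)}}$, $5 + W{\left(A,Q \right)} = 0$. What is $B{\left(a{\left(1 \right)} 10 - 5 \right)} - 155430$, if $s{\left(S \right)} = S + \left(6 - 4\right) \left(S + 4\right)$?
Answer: $-155339$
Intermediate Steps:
$W{\left(A,Q \right)} = -5$ ($W{\left(A,Q \right)} = -5 + 0 = -5$)
$a{\left(J \right)} = - \frac{J}{5}$ ($a{\left(J \right)} = \frac{J}{-5} = J \left(- \frac{1}{5}\right) = - \frac{J}{5}$)
$s{\left(S \right)} = 8 + 3 S$ ($s{\left(S \right)} = S + 2 \left(4 + S\right) = S + \left(8 + 2 S\right) = 8 + 3 S$)
$B{\left(H \right)} = H \left(8 + 3 H\right)$ ($B{\left(H \right)} = \left(8 + 3 H\right) H = H \left(8 + 3 H\right)$)
$B{\left(a{\left(1 \right)} 10 - 5 \right)} - 155430 = \left(\left(- \frac{1}{5}\right) 1 \cdot 10 - 5\right) \left(8 + 3 \left(\left(- \frac{1}{5}\right) 1 \cdot 10 - 5\right)\right) - 155430 = \left(\left(- \frac{1}{5}\right) 10 - 5\right) \left(8 + 3 \left(\left(- \frac{1}{5}\right) 10 - 5\right)\right) - 155430 = \left(-2 - 5\right) \left(8 + 3 \left(-2 - 5\right)\right) - 155430 = - 7 \left(8 + 3 \left(-7\right)\right) - 155430 = - 7 \left(8 - 21\right) - 155430 = \left(-7\right) \left(-13\right) - 155430 = 91 - 155430 = -155339$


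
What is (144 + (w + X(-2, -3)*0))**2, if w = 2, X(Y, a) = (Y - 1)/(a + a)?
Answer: 21316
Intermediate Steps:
X(Y, a) = (-1 + Y)/(2*a) (X(Y, a) = (-1 + Y)/((2*a)) = (-1 + Y)*(1/(2*a)) = (-1 + Y)/(2*a))
(144 + (w + X(-2, -3)*0))**2 = (144 + (2 + ((1/2)*(-1 - 2)/(-3))*0))**2 = (144 + (2 + ((1/2)*(-1/3)*(-3))*0))**2 = (144 + (2 + (1/2)*0))**2 = (144 + (2 + 0))**2 = (144 + 2)**2 = 146**2 = 21316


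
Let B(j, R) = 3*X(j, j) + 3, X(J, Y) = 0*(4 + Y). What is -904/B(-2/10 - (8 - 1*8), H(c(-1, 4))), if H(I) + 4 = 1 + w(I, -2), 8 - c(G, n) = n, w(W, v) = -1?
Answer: -904/3 ≈ -301.33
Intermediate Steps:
c(G, n) = 8 - n
H(I) = -4 (H(I) = -4 + (1 - 1) = -4 + 0 = -4)
X(J, Y) = 0
B(j, R) = 3 (B(j, R) = 3*0 + 3 = 0 + 3 = 3)
-904/B(-2/10 - (8 - 1*8), H(c(-1, 4))) = -904/3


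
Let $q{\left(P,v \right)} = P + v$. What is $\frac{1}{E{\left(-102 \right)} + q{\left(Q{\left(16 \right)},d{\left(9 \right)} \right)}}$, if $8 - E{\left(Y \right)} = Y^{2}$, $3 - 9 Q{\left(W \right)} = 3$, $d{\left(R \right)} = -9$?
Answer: $- \frac{1}{10405} \approx -9.6108 \cdot 10^{-5}$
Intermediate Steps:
$Q{\left(W \right)} = 0$ ($Q{\left(W \right)} = \frac{1}{3} - \frac{1}{3} = 0$)
$E{\left(Y \right)} = 8 - Y^{2}$
$\frac{1}{E{\left(-102 \right)} + q{\left(Q{\left(16 \right)},d{\left(9 \right)} \right)}} = \frac{1}{\left(8 - \left(-102\right)^{2}\right) + \left(0 - 9\right)} = \frac{1}{\left(8 - 10404\right) - 9} = \frac{1}{-10396 - 9} = \frac{1}{-10405} = - \frac{1}{10405}$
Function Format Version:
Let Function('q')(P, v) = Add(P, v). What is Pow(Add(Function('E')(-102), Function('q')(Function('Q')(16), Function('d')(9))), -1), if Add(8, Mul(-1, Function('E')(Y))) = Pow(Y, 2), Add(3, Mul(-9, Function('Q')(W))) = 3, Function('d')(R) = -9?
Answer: Rational(-1, 10405) ≈ -9.6108e-5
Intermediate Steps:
Function('Q')(W) = 0 (Function('Q')(W) = Add(Rational(1, 3), Mul(Rational(-1, 9), 3)) = Add(Rational(1, 3), Rational(-1, 3)) = 0)
Function('E')(Y) = Add(8, Mul(-1, Pow(Y, 2)))
Pow(Add(Function('E')(-102), Function('q')(Function('Q')(16), Function('d')(9))), -1) = Pow(Add(Add(8, Mul(-1, Pow(-102, 2))), Add(0, -9)), -1) = Pow(Add(Add(8, Mul(-1, 10404)), -9), -1) = Pow(Add(Add(8, -10404), -9), -1) = Pow(Add(-10396, -9), -1) = Pow(-10405, -1) = Rational(-1, 10405)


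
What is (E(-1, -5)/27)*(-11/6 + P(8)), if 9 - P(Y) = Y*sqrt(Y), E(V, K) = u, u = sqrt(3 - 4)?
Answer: I*(43 - 96*sqrt(2))/162 ≈ -0.57262*I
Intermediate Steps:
u = I (u = sqrt(-1) = I ≈ 1.0*I)
E(V, K) = I
P(Y) = 9 - Y**(3/2) (P(Y) = 9 - Y*sqrt(Y) = 9 - Y**(3/2))
(E(-1, -5)/27)*(-11/6 + P(8)) = (I/27)*(-11/6 + (9 - 8**(3/2))) = (I*(1/27))*(-11*1/6 + (9 - 16*sqrt(2))) = (I/27)*(-11/6 + (9 - 16*sqrt(2))) = (I/27)*(43/6 - 16*sqrt(2)) = I*(43/6 - 16*sqrt(2))/27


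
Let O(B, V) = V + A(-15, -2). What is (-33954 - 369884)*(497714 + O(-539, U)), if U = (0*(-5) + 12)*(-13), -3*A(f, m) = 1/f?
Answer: -9041977646018/45 ≈ -2.0093e+11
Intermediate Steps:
A(f, m) = -1/(3*f)
U = -156 (U = (0 + 12)*(-13) = 12*(-13) = -156)
O(B, V) = 1/45 + V (O(B, V) = V - 1/3/(-15) = V - 1/3*(-1/15) = V + 1/45 = 1/45 + V)
(-33954 - 369884)*(497714 + O(-539, U)) = (-33954 - 369884)*(497714 + (1/45 - 156)) = -403838*(497714 - 7019/45) = -403838*22390111/45 = -9041977646018/45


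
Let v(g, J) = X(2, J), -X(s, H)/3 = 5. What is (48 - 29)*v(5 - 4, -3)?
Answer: -285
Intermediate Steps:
X(s, H) = -15 (X(s, H) = -3*5 = -15)
v(g, J) = -15
(48 - 29)*v(5 - 4, -3) = (48 - 29)*(-15) = 19*(-15) = -285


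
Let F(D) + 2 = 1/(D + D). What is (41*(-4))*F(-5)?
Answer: 1722/5 ≈ 344.40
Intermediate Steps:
F(D) = -2 + 1/(2*D) (F(D) = -2 + 1/(D + D) = -2 + 1/(2*D))
(41*(-4))*F(-5) = (41*(-4))*(-2 + (½)/(-5)) = -164*(-2 + (½)*(-⅕)) = -164*(-2 - ⅒) = -164*(-21/10) = 1722/5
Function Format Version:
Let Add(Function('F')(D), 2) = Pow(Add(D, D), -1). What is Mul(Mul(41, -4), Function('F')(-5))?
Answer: Rational(1722, 5) ≈ 344.40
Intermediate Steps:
Function('F')(D) = Add(-2, Mul(Rational(1, 2), Pow(D, -1))) (Function('F')(D) = Add(-2, Pow(Add(D, D), -1)) = Add(-2, Pow(Mul(2, D), -1)) = Add(-2, Mul(Rational(1, 2), Pow(D, -1))))
Mul(Mul(41, -4), Function('F')(-5)) = Mul(Mul(41, -4), Add(-2, Mul(Rational(1, 2), Pow(-5, -1)))) = Mul(-164, Add(-2, Mul(Rational(1, 2), Rational(-1, 5)))) = Mul(-164, Add(-2, Rational(-1, 10))) = Mul(-164, Rational(-21, 10)) = Rational(1722, 5)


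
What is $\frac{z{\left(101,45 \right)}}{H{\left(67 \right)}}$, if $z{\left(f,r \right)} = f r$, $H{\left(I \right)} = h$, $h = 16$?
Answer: $\frac{4545}{16} \approx 284.06$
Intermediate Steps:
$H{\left(I \right)} = 16$
$\frac{z{\left(101,45 \right)}}{H{\left(67 \right)}} = \frac{101 \cdot 45}{16} = 4545 \cdot \frac{1}{16} = \frac{4545}{16}$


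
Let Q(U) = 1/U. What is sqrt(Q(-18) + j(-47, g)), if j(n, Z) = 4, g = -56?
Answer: sqrt(142)/6 ≈ 1.9861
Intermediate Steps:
sqrt(Q(-18) + j(-47, g)) = sqrt(1/(-18) + 4) = sqrt(-1/18 + 4) = sqrt(71/18) = sqrt(142)/6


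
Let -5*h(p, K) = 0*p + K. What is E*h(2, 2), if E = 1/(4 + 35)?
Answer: -2/195 ≈ -0.010256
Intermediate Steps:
h(p, K) = -K/5 (h(p, K) = -(0*p + K)/5 = -(0 + K)/5 = -K/5)
E = 1/39 ≈ 0.025641
E*h(2, 2) = (-⅕*2)/39 = (1/39)*(-⅖) = -2/195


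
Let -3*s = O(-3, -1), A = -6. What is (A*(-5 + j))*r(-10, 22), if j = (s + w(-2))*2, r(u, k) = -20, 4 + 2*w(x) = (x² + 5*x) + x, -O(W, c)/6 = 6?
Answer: 840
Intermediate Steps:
O(W, c) = -36 (O(W, c) = -6*6 = -36)
w(x) = -2 + x²/2 + 3*x (w(x) = -2 + ((x² + 5*x) + x)/2 = -2 + (x² + 6*x)/2 = -2 + (x²/2 + 3*x) = -2 + x²/2 + 3*x)
s = 12 (s = -⅓*(-36) = 12)
j = 12 (j = (12 + (-2 + (½)*(-2)² + 3*(-2)))*2 = (12 + (-2 + (½)*4 - 6))*2 = (12 + (-2 + 2 - 6))*2 = (12 - 6)*2 = 6*2 = 12)
(A*(-5 + j))*r(-10, 22) = -6*(-5 + 12)*(-20) = -6*7*(-20) = -42*(-20) = 840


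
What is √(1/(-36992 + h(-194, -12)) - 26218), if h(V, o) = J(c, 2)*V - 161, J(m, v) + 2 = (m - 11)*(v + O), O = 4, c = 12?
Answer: I*√37717451874867/37929 ≈ 161.92*I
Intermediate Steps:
J(m, v) = -2 + (-11 + m)*(4 + v) (J(m, v) = -2 + (m - 11)*(v + 4) = -2 + (-11 + m)*(4 + v))
h(V, o) = -161 + 4*V (h(V, o) = (-46 - 11*2 + 4*12 + 12*2)*V - 161 = (-46 - 22 + 48 + 24)*V - 161 = 4*V - 161 = -161 + 4*V)
√(1/(-36992 + h(-194, -12)) - 26218) = √(1/(-36992 + (-161 + 4*(-194))) - 26218) = √(1/(-36992 + (-161 - 776)) - 26218) = √(1/(-36992 - 937) - 26218) = √(1/(-37929) - 26218) = √(-1/37929 - 26218) = √(-994422523/37929) = I*√37717451874867/37929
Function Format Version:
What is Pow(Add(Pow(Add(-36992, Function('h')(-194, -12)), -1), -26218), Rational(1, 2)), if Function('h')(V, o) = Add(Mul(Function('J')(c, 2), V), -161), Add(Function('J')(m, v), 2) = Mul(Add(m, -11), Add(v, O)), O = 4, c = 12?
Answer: Mul(Rational(1, 37929), I, Pow(37717451874867, Rational(1, 2))) ≈ Mul(161.92, I)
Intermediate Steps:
Function('J')(m, v) = Add(-2, Mul(Add(-11, m), Add(4, v))) (Function('J')(m, v) = Add(-2, Mul(Add(m, -11), Add(v, 4))) = Add(-2, Mul(Add(-11, m), Add(4, v))))
Function('h')(V, o) = Add(-161, Mul(4, V)) (Function('h')(V, o) = Add(Mul(Add(-46, Mul(-11, 2), Mul(4, 12), Mul(12, 2)), V), -161) = Add(Mul(Add(-46, -22, 48, 24), V), -161) = Add(Mul(4, V), -161) = Add(-161, Mul(4, V)))
Pow(Add(Pow(Add(-36992, Function('h')(-194, -12)), -1), -26218), Rational(1, 2)) = Pow(Add(Pow(Add(-36992, Add(-161, Mul(4, -194))), -1), -26218), Rational(1, 2)) = Pow(Add(Pow(Add(-36992, Add(-161, -776)), -1), -26218), Rational(1, 2)) = Pow(Add(Pow(Add(-36992, -937), -1), -26218), Rational(1, 2)) = Pow(Add(Pow(-37929, -1), -26218), Rational(1, 2)) = Pow(Add(Rational(-1, 37929), -26218), Rational(1, 2)) = Pow(Rational(-994422523, 37929), Rational(1, 2)) = Mul(Rational(1, 37929), I, Pow(37717451874867, Rational(1, 2)))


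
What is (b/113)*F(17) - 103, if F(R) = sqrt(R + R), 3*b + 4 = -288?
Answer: -103 - 292*sqrt(34)/339 ≈ -108.02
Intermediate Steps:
b = -292/3 (b = -4/3 + (1/3)*(-288) = -4/3 - 96 = -292/3 ≈ -97.333)
F(R) = sqrt(2)*sqrt(R) (F(R) = sqrt(2*R) = sqrt(2)*sqrt(R))
(b/113)*F(17) - 103 = (-292/3/113)*(sqrt(2)*sqrt(17)) - 103 = (-292/3*1/113)*sqrt(34) - 103 = -292*sqrt(34)/339 - 103 = -103 - 292*sqrt(34)/339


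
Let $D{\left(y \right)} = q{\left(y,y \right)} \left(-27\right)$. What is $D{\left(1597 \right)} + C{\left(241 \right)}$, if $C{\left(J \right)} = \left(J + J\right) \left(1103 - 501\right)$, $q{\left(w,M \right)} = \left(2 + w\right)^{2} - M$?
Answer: $-68700344$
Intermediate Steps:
$D{\left(y \right)} = - 27 \left(2 + y\right)^{2} + 27 y$ ($D{\left(y \right)} = \left(\left(2 + y\right)^{2} - y\right) \left(-27\right) = - 27 \left(2 + y\right)^{2} + 27 y$)
$C{\left(J \right)} = 1204 J$ ($C{\left(J \right)} = 2 J 602 = 1204 J$)
$D{\left(1597 \right)} + C{\left(241 \right)} = \left(- 27 \left(2 + 1597\right)^{2} + 27 \cdot 1597\right) + 1204 \cdot 241 = \left(- 27 \cdot 1599^{2} + 43119\right) + 290164 = \left(\left(-27\right) 2556801 + 43119\right) + 290164 = \left(-69033627 + 43119\right) + 290164 = -68990508 + 290164 = -68700344$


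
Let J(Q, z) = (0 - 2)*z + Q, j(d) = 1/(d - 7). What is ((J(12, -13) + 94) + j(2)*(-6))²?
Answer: 443556/25 ≈ 17742.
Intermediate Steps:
j(d) = 1/(-7 + d)
J(Q, z) = Q - 2*z (J(Q, z) = -2*z + Q = Q - 2*z)
((J(12, -13) + 94) + j(2)*(-6))² = (((12 - 2*(-13)) + 94) - 6/(-7 + 2))² = (((12 + 26) + 94) - 6/(-5))² = ((38 + 94) - ⅕*(-6))² = (132 + 6/5)² = (666/5)² = 443556/25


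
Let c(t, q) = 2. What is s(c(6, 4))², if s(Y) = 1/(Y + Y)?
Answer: 1/16 ≈ 0.062500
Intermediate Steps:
s(Y) = 1/(2*Y)
s(c(6, 4))² = ((½)/2)² = ((½)*(½))² = (¼)² = 1/16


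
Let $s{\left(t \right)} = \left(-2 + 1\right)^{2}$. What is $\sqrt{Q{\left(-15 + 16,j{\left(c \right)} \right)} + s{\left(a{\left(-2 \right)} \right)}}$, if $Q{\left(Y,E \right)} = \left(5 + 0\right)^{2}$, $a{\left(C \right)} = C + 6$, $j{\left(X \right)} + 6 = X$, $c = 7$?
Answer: $\sqrt{26} \approx 5.099$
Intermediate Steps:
$j{\left(X \right)} = -6 + X$
$a{\left(C \right)} = 6 + C$
$s{\left(t \right)} = 1$ ($s{\left(t \right)} = \left(-1\right)^{2} = 1$)
$Q{\left(Y,E \right)} = 25$ ($Q{\left(Y,E \right)} = 5^{2} = 25$)
$\sqrt{Q{\left(-15 + 16,j{\left(c \right)} \right)} + s{\left(a{\left(-2 \right)} \right)}} = \sqrt{25 + 1} = \sqrt{26}$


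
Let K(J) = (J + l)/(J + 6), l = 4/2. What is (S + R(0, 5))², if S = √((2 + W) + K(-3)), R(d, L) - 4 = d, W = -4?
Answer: (12 + I*√21)²/9 ≈ 13.667 + 12.22*I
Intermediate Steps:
l = 2 (l = 4*(½) = 2)
R(d, L) = 4 + d
K(J) = (2 + J)/(6 + J) (K(J) = (J + 2)/(J + 6) = (2 + J)/(6 + J))
S = I*√21/3 (S = √((2 - 4) + (2 - 3)/(6 - 3)) = √(-2 - 1/3) = √(-2 + (⅓)*(-1)) = √(-2 - ⅓) = √(-7/3) = I*√21/3 ≈ 1.5275*I)
(S + R(0, 5))² = (I*√21/3 + (4 + 0))² = (I*√21/3 + 4)² = (4 + I*√21/3)²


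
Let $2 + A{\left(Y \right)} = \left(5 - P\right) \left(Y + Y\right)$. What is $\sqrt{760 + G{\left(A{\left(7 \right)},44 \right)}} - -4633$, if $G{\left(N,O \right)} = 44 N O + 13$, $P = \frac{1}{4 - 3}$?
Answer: $4633 + \sqrt{105317} \approx 4957.5$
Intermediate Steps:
$P = 1$ ($P = 1^{-1} = 1$)
$A{\left(Y \right)} = -2 + 8 Y$ ($A{\left(Y \right)} = -2 + \left(5 - 1\right) \left(Y + Y\right) = -2 + \left(5 - 1\right) 2 Y = -2 + 4 \cdot 2 Y = -2 + 8 Y$)
$G{\left(N,O \right)} = 13 + 44 N O$ ($G{\left(N,O \right)} = 44 N O + 13 = 13 + 44 N O$)
$\sqrt{760 + G{\left(A{\left(7 \right)},44 \right)}} - -4633 = \sqrt{760 + \left(13 + 44 \left(-2 + 8 \cdot 7\right) 44\right)} - -4633 = \sqrt{760 + \left(13 + 44 \left(-2 + 56\right) 44\right)} + 4633 = \sqrt{760 + \left(13 + 44 \cdot 54 \cdot 44\right)} + 4633 = \sqrt{760 + \left(13 + 104544\right)} + 4633 = \sqrt{760 + 104557} + 4633 = \sqrt{105317} + 4633 = 4633 + \sqrt{105317}$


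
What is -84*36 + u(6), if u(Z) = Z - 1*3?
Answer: -3021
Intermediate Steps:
u(Z) = -3 + Z (u(Z) = Z - 3 = -3 + Z)
-84*36 + u(6) = -84*36 + (-3 + 6) = -3024 + 3 = -3021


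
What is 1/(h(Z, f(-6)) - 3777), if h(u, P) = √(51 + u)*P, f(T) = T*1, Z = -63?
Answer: I/(3*(-1259*I + 4*√3)) ≈ -0.00026475 + 1.4569e-6*I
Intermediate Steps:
f(T) = T
h(u, P) = P*√(51 + u)
1/(h(Z, f(-6)) - 3777) = 1/(-6*√(51 - 63) - 3777) = 1/(-12*I*√3 - 3777) = 1/(-3777 - 12*I*√3)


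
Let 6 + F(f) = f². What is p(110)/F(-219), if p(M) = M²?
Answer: 2420/9591 ≈ 0.25232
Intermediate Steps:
F(f) = -6 + f²
p(110)/F(-219) = 110²/(-6 + (-219)²) = 12100/(-6 + 47961) = 12100/47955 = 12100*(1/47955) = 2420/9591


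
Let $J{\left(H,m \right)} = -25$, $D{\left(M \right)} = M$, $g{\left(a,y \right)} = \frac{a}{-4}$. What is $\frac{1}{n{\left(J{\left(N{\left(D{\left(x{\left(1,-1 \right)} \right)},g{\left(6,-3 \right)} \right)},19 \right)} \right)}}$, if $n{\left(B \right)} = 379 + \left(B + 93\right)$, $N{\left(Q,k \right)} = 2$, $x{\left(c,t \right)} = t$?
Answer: $\frac{1}{447} \approx 0.0022371$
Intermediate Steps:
$g{\left(a,y \right)} = - \frac{a}{4}$ ($g{\left(a,y \right)} = a \left(- \frac{1}{4}\right) = - \frac{a}{4}$)
$n{\left(B \right)} = 472 + B$ ($n{\left(B \right)} = 379 + \left(93 + B\right) = 472 + B$)
$\frac{1}{n{\left(J{\left(N{\left(D{\left(x{\left(1,-1 \right)} \right)},g{\left(6,-3 \right)} \right)},19 \right)} \right)}} = \frac{1}{472 - 25} = \frac{1}{447}$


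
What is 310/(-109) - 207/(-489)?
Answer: -43009/17767 ≈ -2.4207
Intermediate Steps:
310/(-109) - 207/(-489) = 310*(-1/109) - 207*(-1/489) = -310/109 + 69/163 = -43009/17767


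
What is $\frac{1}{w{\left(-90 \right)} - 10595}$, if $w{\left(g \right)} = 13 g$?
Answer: $- \frac{1}{11765} \approx -8.4998 \cdot 10^{-5}$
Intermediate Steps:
$\frac{1}{w{\left(-90 \right)} - 10595} = \frac{1}{13 \left(-90\right) - 10595} = \frac{1}{-1170 - 10595} = \frac{1}{-11765} = - \frac{1}{11765}$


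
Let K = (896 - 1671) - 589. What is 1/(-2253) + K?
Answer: -3073093/2253 ≈ -1364.0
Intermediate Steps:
K = -1364 (K = -775 - 589 = -1364)
1/(-2253) + K = 1/(-2253) - 1364 = -1/2253 - 1364 = -3073093/2253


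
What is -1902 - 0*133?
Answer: -1902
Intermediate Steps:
-1902 - 0*133 = -1902 - 1*0 = -1902 + 0 = -1902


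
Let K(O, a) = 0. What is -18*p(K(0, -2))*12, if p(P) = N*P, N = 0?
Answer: 0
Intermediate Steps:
p(P) = 0 (p(P) = 0*P = 0)
-18*p(K(0, -2))*12 = -18*0*12 = 0*12 = 0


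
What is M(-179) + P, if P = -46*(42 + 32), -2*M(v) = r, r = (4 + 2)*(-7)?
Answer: -3383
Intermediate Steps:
r = -42 (r = 6*(-7) = -42)
M(v) = 21 (M(v) = -½*(-42) = 21)
P = -3404 (P = -46*74 = -3404)
M(-179) + P = 21 - 3404 = -3383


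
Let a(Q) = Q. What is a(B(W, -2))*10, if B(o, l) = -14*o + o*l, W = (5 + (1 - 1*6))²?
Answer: 0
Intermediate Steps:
W = 0 (W = (5 + (1 - 6))² = (5 - 5)² = 0² = 0)
B(o, l) = -14*o + l*o
a(B(W, -2))*10 = (0*(-14 - 2))*10 = (0*(-16))*10 = 0*10 = 0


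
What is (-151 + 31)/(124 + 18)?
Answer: -60/71 ≈ -0.84507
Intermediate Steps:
(-151 + 31)/(124 + 18) = -120/142 = (1/142)*(-120) = -60/71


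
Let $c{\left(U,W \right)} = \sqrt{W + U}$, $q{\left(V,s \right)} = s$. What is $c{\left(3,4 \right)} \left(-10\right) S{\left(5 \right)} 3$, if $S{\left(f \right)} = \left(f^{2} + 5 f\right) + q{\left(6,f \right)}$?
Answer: $- 1650 \sqrt{7} \approx -4365.5$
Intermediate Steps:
$c{\left(U,W \right)} = \sqrt{U + W}$
$S{\left(f \right)} = f^{2} + 6 f$ ($S{\left(f \right)} = \left(f^{2} + 5 f\right) + f = f^{2} + 6 f$)
$c{\left(3,4 \right)} \left(-10\right) S{\left(5 \right)} 3 = \sqrt{3 + 4} \left(-10\right) 5 \left(6 + 5\right) 3 = \sqrt{7} \left(-10\right) 5 \cdot 11 \cdot 3 = - 10 \sqrt{7} \cdot 55 \cdot 3 = - 10 \sqrt{7} \cdot 165 = - 1650 \sqrt{7}$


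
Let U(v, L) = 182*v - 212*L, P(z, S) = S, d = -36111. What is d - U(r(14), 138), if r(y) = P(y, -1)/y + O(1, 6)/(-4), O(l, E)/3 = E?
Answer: -6023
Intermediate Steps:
O(l, E) = 3*E
r(y) = -9/2 - 1/y (r(y) = -1/y + (3*6)/(-4) = -1/y + 18*(-1/4) = -1/y - 9/2 = -9/2 - 1/y)
U(v, L) = -212*L + 182*v
d - U(r(14), 138) = -36111 - (-212*138 + 182*(-9/2 - 1/14)) = -36111 - (-29256 + 182*(-9/2 - 1*1/14)) = -36111 - (-29256 + 182*(-9/2 - 1/14)) = -36111 - (-29256 + 182*(-32/7)) = -36111 - (-29256 - 832) = -36111 - 1*(-30088) = -36111 + 30088 = -6023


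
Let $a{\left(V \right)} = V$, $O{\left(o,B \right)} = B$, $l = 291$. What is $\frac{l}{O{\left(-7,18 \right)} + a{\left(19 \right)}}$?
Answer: $\frac{291}{37} \approx 7.8649$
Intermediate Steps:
$\frac{l}{O{\left(-7,18 \right)} + a{\left(19 \right)}} = \frac{291}{18 + 19} = \frac{291}{37}$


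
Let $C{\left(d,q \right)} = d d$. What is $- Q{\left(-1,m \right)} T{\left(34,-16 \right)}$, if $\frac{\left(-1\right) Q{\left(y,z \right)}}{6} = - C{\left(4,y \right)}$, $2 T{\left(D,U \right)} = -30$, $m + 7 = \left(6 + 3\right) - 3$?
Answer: $1440$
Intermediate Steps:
$C{\left(d,q \right)} = d^{2}$
$m = -1$ ($m = -7 + \left(\left(6 + 3\right) - 3\right) = -7 + \left(9 - 3\right) = -7 + 6 = -1$)
$T{\left(D,U \right)} = -15$ ($T{\left(D,U \right)} = \frac{1}{2} \left(-30\right) = -15$)
$Q{\left(y,z \right)} = 96$ ($Q{\left(y,z \right)} = - 6 \left(- 4^{2}\right) = - 6 \left(\left(-1\right) 16\right) = \left(-6\right) \left(-16\right) = 96$)
$- Q{\left(-1,m \right)} T{\left(34,-16 \right)} = \left(-1\right) 96 \left(-15\right) = \left(-96\right) \left(-15\right) = 1440$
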